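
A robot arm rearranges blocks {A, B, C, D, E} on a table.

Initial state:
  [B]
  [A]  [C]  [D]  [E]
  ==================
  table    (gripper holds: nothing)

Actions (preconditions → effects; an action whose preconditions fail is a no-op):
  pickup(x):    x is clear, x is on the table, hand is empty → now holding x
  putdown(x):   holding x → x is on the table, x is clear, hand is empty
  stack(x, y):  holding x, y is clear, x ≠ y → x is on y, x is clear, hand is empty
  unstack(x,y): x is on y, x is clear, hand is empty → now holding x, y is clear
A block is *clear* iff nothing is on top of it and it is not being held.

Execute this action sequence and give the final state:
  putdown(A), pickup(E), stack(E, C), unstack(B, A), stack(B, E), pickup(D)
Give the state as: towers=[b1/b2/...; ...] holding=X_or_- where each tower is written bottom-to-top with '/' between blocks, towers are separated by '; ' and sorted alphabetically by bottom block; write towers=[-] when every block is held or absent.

towers=[A; C/E/B] holding=D

step 1 (putdown(A)) [no-op]: towers=[A/B; C; D; E] holding=-
step 2 (pickup(E)): towers=[A/B; C; D] holding=E
step 3 (stack(E, C)): towers=[A/B; C/E; D] holding=-
step 4 (unstack(B, A)): towers=[A; C/E; D] holding=B
step 5 (stack(B, E)): towers=[A; C/E/B; D] holding=-
step 6 (pickup(D)): towers=[A; C/E/B] holding=D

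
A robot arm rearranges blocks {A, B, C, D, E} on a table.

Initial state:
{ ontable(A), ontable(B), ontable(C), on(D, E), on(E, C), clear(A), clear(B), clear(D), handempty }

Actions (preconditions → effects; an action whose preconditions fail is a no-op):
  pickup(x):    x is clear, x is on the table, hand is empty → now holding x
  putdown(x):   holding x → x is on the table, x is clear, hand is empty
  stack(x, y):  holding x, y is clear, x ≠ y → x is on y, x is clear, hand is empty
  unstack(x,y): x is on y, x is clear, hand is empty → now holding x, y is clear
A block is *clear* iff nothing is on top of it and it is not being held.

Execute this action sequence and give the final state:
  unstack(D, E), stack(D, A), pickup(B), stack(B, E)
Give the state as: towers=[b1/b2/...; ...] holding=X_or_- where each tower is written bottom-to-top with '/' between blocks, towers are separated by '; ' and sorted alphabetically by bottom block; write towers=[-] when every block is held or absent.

towers=[A/D; C/E/B] holding=-

step 1 (unstack(D, E)): towers=[A; B; C/E] holding=D
step 2 (stack(D, A)): towers=[A/D; B; C/E] holding=-
step 3 (pickup(B)): towers=[A/D; C/E] holding=B
step 4 (stack(B, E)): towers=[A/D; C/E/B] holding=-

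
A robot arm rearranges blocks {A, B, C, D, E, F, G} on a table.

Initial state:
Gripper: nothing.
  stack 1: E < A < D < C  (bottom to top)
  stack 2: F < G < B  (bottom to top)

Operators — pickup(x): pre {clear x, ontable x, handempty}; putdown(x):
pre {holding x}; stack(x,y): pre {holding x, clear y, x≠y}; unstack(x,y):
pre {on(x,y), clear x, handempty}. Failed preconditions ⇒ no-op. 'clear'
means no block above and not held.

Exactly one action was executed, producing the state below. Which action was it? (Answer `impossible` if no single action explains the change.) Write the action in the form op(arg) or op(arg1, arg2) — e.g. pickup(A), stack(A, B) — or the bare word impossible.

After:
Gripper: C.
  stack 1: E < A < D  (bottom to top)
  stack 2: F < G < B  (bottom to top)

target: towers=[E/A/D; F/G/B] holding=C
     unstack(B, G) → towers=[E/A/D/C; F/G] holding=B
     unstack(C, D) → towers=[E/A/D; F/G/B] holding=C  ← match

unstack(C, D)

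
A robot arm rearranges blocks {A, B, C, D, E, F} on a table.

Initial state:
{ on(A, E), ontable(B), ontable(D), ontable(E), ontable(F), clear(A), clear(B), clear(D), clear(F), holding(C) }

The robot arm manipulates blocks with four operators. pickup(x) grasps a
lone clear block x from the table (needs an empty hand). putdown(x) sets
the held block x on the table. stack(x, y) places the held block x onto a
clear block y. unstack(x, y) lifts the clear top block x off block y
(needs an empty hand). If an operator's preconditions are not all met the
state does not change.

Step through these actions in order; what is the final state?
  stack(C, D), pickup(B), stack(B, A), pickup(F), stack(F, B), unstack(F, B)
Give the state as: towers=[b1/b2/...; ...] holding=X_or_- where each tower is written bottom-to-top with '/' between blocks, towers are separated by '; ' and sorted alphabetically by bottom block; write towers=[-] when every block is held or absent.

towers=[D/C; E/A/B] holding=F

step 1 (stack(C, D)): towers=[B; D/C; E/A; F] holding=-
step 2 (pickup(B)): towers=[D/C; E/A; F] holding=B
step 3 (stack(B, A)): towers=[D/C; E/A/B; F] holding=-
step 4 (pickup(F)): towers=[D/C; E/A/B] holding=F
step 5 (stack(F, B)): towers=[D/C; E/A/B/F] holding=-
step 6 (unstack(F, B)): towers=[D/C; E/A/B] holding=F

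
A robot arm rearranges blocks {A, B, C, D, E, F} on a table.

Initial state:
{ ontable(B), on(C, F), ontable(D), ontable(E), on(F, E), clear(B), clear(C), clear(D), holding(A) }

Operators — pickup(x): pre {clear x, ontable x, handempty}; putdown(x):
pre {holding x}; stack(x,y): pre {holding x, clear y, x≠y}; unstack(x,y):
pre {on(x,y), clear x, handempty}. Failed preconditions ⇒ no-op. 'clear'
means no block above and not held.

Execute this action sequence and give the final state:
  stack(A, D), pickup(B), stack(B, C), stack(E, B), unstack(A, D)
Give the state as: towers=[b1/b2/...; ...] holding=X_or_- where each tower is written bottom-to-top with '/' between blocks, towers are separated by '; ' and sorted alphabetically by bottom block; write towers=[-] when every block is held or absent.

step 1 (stack(A, D)): towers=[B; D/A; E/F/C] holding=-
step 2 (pickup(B)): towers=[D/A; E/F/C] holding=B
step 3 (stack(B, C)): towers=[D/A; E/F/C/B] holding=-
step 4 (stack(E, B)) [no-op]: towers=[D/A; E/F/C/B] holding=-
step 5 (unstack(A, D)): towers=[D; E/F/C/B] holding=A

towers=[D; E/F/C/B] holding=A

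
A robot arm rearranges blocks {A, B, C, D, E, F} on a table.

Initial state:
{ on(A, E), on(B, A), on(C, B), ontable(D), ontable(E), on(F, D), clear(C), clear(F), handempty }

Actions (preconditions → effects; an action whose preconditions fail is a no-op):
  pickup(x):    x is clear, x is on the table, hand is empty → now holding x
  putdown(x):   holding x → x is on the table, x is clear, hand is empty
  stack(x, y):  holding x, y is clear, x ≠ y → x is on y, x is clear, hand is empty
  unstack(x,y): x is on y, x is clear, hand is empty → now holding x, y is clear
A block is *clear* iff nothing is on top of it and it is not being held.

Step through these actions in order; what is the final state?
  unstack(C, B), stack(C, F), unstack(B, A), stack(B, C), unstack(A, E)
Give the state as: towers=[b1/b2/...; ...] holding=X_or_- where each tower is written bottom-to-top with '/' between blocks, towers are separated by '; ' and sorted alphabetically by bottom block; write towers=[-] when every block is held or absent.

towers=[D/F/C/B; E] holding=A

step 1 (unstack(C, B)): towers=[D/F; E/A/B] holding=C
step 2 (stack(C, F)): towers=[D/F/C; E/A/B] holding=-
step 3 (unstack(B, A)): towers=[D/F/C; E/A] holding=B
step 4 (stack(B, C)): towers=[D/F/C/B; E/A] holding=-
step 5 (unstack(A, E)): towers=[D/F/C/B; E] holding=A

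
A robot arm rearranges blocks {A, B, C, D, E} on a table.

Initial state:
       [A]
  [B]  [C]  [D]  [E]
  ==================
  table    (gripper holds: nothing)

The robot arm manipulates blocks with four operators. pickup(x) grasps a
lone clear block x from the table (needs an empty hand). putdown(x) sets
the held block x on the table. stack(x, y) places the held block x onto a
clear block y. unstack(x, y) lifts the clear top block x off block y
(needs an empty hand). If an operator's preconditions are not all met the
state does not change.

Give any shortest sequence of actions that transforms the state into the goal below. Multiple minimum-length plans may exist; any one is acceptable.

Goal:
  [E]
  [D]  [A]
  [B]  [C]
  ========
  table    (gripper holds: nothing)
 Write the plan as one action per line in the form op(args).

step 1 (pickup(D)): towers=[B; C/A; E] holding=D
step 2 (stack(D, B)): towers=[B/D; C/A; E] holding=-
step 3 (pickup(E)): towers=[B/D; C/A] holding=E
step 4 (stack(E, D)): towers=[B/D/E; C/A] holding=-
goal check: towers=[B/D/E; C/A] holding=- — reached (length 4, optimal by BFS)

pickup(D)
stack(D, B)
pickup(E)
stack(E, D)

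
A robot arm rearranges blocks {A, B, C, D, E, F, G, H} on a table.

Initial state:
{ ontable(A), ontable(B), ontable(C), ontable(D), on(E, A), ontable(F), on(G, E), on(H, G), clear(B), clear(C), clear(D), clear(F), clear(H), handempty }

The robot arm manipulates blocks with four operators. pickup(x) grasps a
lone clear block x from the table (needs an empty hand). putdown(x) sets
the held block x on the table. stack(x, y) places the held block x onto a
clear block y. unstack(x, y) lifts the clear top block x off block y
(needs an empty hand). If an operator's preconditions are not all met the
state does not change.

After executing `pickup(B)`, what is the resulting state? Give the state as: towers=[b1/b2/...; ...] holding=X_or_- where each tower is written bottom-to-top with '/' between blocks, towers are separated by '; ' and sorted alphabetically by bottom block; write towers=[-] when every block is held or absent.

towers=[A/E/G/H; C; D; F] holding=B

before: towers=[A/E/G/H; B; C; D; F] holding=-
pre[pickup(B)]: clear(B) ✓, ontable(B) ✓, handempty ✓
all met → apply pickup(B)
after:  towers=[A/E/G/H; C; D; F] holding=B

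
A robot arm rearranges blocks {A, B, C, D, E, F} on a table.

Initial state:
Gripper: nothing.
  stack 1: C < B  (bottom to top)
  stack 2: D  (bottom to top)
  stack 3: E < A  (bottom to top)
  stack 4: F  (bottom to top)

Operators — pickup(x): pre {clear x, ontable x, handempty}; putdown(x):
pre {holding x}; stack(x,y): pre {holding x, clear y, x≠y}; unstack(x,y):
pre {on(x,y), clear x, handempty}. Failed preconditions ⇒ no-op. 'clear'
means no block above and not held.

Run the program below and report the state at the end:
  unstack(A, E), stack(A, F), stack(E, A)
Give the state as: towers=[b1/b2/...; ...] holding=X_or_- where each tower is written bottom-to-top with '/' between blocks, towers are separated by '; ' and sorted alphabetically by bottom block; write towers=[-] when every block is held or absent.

towers=[C/B; D; E; F/A] holding=-

step 1 (unstack(A, E)): towers=[C/B; D; E; F] holding=A
step 2 (stack(A, F)): towers=[C/B; D; E; F/A] holding=-
step 3 (stack(E, A)) [no-op]: towers=[C/B; D; E; F/A] holding=-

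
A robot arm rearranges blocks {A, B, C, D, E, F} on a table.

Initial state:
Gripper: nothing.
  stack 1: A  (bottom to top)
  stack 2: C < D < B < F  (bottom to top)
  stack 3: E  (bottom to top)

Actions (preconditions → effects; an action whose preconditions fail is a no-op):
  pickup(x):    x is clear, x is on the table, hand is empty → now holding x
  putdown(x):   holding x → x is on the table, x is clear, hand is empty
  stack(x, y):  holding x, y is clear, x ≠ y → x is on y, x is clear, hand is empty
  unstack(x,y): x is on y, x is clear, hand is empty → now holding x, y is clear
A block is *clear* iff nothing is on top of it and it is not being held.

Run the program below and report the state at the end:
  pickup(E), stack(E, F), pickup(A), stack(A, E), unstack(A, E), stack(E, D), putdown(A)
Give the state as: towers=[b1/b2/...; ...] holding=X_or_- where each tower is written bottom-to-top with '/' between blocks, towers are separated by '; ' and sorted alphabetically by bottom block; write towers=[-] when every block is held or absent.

towers=[A; C/D/B/F/E] holding=-

step 1 (pickup(E)): towers=[A; C/D/B/F] holding=E
step 2 (stack(E, F)): towers=[A; C/D/B/F/E] holding=-
step 3 (pickup(A)): towers=[C/D/B/F/E] holding=A
step 4 (stack(A, E)): towers=[C/D/B/F/E/A] holding=-
step 5 (unstack(A, E)): towers=[C/D/B/F/E] holding=A
step 6 (stack(E, D)) [no-op]: towers=[C/D/B/F/E] holding=A
step 7 (putdown(A)): towers=[A; C/D/B/F/E] holding=-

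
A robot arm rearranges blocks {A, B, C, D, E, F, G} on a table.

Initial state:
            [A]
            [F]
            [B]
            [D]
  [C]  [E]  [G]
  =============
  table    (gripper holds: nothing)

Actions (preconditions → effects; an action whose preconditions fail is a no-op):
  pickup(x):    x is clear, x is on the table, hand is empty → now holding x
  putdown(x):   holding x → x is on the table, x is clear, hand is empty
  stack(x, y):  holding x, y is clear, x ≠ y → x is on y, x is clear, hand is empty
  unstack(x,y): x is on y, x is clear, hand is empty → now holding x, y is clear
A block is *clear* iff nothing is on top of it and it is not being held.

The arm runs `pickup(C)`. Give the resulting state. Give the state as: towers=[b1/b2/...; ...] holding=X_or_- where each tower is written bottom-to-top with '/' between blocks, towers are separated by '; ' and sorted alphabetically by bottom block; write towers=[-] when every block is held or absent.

towers=[E; G/D/B/F/A] holding=C

before: towers=[C; E; G/D/B/F/A] holding=-
pre[pickup(C)]: clear(C) ok, ontable(C) ok, handempty ok
all met → apply pickup(C)
after:  towers=[E; G/D/B/F/A] holding=C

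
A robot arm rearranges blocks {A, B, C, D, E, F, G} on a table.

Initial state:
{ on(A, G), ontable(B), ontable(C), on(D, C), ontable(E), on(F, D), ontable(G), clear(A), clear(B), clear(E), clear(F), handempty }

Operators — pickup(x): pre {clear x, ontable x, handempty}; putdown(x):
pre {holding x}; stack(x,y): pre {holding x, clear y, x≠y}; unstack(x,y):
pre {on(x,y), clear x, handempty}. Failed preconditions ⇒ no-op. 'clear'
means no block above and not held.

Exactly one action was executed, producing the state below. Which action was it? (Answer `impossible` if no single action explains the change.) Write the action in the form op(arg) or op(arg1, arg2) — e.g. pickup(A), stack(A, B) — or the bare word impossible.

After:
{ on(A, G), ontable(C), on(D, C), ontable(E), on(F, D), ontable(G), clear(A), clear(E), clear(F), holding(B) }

pickup(B)

target: towers=[C/D/F; E; G/A] holding=B
         pickup(B) → towers=[C/D/F; E; G/A] holding=B  ← match
     unstack(F, D) → towers=[B; C/D; E; G/A] holding=F
     unstack(A, G) → towers=[B; C/D/F; E; G] holding=A
         pickup(E) → towers=[B; C/D/F; G/A] holding=E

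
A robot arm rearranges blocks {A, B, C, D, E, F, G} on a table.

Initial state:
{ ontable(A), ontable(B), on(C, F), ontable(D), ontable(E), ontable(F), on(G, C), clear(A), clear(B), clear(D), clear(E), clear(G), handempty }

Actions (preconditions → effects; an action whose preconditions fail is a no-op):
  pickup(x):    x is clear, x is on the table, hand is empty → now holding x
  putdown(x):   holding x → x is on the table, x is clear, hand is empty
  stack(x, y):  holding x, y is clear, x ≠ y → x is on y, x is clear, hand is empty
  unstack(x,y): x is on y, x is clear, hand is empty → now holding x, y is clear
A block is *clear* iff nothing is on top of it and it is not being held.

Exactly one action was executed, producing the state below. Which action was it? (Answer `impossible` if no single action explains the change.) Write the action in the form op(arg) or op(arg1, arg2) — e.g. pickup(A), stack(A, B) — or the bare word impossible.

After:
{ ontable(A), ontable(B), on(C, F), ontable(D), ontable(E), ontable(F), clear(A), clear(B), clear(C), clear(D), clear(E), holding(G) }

unstack(G, C)

target: towers=[A; B; D; E; F/C] holding=G
         pickup(B) → towers=[A; D; E; F/C/G] holding=B
     unstack(G, C) → towers=[A; B; D; E; F/C] holding=G  ← match
         pickup(D) → towers=[A; B; E; F/C/G] holding=D
         pickup(A) → towers=[B; D; E; F/C/G] holding=A
         pickup(E) → towers=[A; B; D; F/C/G] holding=E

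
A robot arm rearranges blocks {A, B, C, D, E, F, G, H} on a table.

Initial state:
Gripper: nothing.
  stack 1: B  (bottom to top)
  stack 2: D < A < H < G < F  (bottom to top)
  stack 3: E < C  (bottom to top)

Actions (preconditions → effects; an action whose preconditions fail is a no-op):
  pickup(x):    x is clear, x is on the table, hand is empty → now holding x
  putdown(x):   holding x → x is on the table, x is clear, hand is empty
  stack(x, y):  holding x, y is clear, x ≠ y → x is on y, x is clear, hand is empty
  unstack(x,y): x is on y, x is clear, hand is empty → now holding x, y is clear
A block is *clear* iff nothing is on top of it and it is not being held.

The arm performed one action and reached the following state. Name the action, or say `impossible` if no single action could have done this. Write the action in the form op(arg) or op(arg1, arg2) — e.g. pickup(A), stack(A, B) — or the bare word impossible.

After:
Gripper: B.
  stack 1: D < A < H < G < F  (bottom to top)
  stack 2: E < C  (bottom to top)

pickup(B)

target: towers=[D/A/H/G/F; E/C] holding=B
         pickup(B) → towers=[D/A/H/G/F; E/C] holding=B  ← match
     unstack(F, G) → towers=[B; D/A/H/G; E/C] holding=F
     unstack(C, E) → towers=[B; D/A/H/G/F; E] holding=C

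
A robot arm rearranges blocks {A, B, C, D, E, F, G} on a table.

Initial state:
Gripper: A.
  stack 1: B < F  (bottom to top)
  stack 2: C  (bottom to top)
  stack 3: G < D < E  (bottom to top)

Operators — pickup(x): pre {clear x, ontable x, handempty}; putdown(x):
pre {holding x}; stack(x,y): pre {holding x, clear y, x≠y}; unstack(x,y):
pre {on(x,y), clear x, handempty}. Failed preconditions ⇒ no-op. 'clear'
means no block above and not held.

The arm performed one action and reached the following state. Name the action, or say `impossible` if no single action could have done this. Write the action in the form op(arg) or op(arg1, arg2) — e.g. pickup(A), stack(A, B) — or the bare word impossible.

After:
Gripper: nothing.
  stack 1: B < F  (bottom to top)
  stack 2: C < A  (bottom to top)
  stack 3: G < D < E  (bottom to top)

stack(A, C)

target: towers=[B/F; C/A; G/D/E] holding=-
        putdown(A) → towers=[A; B/F; C; G/D/E] holding=-
       stack(A, F) → towers=[B/F/A; C; G/D/E] holding=-
       stack(A, E) → towers=[B/F; C; G/D/E/A] holding=-
       stack(A, C) → towers=[B/F; C/A; G/D/E] holding=-  ← match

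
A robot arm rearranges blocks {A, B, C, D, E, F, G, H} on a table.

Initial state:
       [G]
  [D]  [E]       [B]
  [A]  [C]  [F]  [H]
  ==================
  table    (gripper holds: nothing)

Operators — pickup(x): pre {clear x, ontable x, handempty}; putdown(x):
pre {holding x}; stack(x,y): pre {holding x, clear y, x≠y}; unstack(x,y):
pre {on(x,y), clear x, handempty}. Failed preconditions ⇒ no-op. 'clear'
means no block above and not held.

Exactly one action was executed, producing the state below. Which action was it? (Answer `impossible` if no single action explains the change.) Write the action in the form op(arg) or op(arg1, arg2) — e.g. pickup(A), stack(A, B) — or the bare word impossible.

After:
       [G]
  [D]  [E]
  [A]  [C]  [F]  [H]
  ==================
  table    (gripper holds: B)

unstack(B, H)

target: towers=[A/D; C/E/G; F; H] holding=B
     unstack(G, E) → towers=[A/D; C/E; F; H/B] holding=G
     unstack(B, H) → towers=[A/D; C/E/G; F; H] holding=B  ← match
         pickup(F) → towers=[A/D; C/E/G; H/B] holding=F
     unstack(D, A) → towers=[A; C/E/G; F; H/B] holding=D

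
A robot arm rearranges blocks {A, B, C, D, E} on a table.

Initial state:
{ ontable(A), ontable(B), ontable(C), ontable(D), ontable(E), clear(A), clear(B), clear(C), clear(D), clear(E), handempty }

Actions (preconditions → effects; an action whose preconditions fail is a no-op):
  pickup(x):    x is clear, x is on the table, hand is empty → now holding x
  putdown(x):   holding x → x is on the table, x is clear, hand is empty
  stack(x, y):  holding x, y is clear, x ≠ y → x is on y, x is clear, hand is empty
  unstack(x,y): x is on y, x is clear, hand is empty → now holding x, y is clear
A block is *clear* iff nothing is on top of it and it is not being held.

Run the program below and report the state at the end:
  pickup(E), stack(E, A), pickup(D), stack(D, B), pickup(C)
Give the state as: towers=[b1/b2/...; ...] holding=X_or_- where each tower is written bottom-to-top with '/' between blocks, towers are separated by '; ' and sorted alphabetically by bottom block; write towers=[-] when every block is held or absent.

towers=[A/E; B/D] holding=C

step 1 (pickup(E)): towers=[A; B; C; D] holding=E
step 2 (stack(E, A)): towers=[A/E; B; C; D] holding=-
step 3 (pickup(D)): towers=[A/E; B; C] holding=D
step 4 (stack(D, B)): towers=[A/E; B/D; C] holding=-
step 5 (pickup(C)): towers=[A/E; B/D] holding=C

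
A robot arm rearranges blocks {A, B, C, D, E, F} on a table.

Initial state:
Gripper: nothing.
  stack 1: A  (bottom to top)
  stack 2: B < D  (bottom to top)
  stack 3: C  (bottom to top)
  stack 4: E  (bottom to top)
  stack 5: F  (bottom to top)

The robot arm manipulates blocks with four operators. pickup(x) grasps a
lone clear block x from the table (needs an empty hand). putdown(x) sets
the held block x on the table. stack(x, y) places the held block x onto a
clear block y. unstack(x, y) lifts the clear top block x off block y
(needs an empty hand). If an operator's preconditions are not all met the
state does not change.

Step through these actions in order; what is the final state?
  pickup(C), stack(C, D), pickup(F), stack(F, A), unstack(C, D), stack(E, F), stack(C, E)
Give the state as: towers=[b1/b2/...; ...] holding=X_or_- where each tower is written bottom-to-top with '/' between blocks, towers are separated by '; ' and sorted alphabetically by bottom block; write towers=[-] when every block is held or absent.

towers=[A/F; B/D; E/C] holding=-

step 1 (pickup(C)): towers=[A; B/D; E; F] holding=C
step 2 (stack(C, D)): towers=[A; B/D/C; E; F] holding=-
step 3 (pickup(F)): towers=[A; B/D/C; E] holding=F
step 4 (stack(F, A)): towers=[A/F; B/D/C; E] holding=-
step 5 (unstack(C, D)): towers=[A/F; B/D; E] holding=C
step 6 (stack(E, F)) [no-op]: towers=[A/F; B/D; E] holding=C
step 7 (stack(C, E)): towers=[A/F; B/D; E/C] holding=-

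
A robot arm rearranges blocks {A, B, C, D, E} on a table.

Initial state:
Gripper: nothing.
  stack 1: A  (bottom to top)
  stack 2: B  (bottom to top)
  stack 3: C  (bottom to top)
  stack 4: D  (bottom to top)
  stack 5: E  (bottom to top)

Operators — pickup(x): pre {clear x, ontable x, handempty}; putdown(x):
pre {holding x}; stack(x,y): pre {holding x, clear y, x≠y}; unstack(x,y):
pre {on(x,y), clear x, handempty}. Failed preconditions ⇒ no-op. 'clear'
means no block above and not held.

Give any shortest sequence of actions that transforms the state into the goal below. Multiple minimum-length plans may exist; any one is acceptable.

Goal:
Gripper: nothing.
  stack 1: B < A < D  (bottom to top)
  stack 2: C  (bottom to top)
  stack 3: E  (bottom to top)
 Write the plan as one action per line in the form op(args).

step 1 (pickup(A)): towers=[B; C; D; E] holding=A
step 2 (stack(A, B)): towers=[B/A; C; D; E] holding=-
step 3 (pickup(D)): towers=[B/A; C; E] holding=D
step 4 (stack(D, A)): towers=[B/A/D; C; E] holding=-
goal check: towers=[B/A/D; C; E] holding=- — reached (length 4, optimal by BFS)

pickup(A)
stack(A, B)
pickup(D)
stack(D, A)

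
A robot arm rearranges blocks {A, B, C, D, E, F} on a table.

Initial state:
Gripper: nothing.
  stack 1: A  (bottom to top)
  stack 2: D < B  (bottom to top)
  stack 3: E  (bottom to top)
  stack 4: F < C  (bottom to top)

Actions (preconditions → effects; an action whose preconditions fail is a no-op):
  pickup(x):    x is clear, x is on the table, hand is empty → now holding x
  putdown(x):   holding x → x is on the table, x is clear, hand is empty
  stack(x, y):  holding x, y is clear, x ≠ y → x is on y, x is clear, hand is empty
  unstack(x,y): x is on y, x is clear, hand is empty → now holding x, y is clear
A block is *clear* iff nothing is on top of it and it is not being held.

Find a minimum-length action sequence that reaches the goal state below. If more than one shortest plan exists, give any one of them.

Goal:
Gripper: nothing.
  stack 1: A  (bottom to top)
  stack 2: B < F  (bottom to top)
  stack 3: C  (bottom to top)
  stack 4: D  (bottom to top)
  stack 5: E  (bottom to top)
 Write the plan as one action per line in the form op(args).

unstack(B, D)
putdown(B)
unstack(C, F)
putdown(C)
pickup(F)
stack(F, B)

step 1 (unstack(B, D)): towers=[A; D; E; F/C] holding=B
step 2 (putdown(B)): towers=[A; B; D; E; F/C] holding=-
step 3 (unstack(C, F)): towers=[A; B; D; E; F] holding=C
step 4 (putdown(C)): towers=[A; B; C; D; E; F] holding=-
step 5 (pickup(F)): towers=[A; B; C; D; E] holding=F
step 6 (stack(F, B)): towers=[A; B/F; C; D; E] holding=-
goal check: towers=[A; B/F; C; D; E] holding=- — reached (length 6, optimal by BFS)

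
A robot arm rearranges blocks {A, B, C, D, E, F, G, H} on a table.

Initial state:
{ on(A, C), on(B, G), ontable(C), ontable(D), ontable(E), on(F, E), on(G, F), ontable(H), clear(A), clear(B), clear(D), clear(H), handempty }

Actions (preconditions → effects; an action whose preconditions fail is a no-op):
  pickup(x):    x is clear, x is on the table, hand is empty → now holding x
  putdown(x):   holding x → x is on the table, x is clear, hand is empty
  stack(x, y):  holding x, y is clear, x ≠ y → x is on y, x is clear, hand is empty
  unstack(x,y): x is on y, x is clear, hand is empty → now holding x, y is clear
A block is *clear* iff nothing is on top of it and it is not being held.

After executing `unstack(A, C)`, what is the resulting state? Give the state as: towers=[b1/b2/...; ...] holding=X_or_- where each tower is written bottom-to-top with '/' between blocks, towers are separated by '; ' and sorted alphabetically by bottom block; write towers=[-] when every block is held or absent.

towers=[C; D; E/F/G/B; H] holding=A

before: towers=[C/A; D; E/F/G/B; H] holding=-
pre[unstack(A, C)]: on(A,C) ✓, clear(A) ✓, handempty ✓
all met → apply unstack(A, C)
after:  towers=[C; D; E/F/G/B; H] holding=A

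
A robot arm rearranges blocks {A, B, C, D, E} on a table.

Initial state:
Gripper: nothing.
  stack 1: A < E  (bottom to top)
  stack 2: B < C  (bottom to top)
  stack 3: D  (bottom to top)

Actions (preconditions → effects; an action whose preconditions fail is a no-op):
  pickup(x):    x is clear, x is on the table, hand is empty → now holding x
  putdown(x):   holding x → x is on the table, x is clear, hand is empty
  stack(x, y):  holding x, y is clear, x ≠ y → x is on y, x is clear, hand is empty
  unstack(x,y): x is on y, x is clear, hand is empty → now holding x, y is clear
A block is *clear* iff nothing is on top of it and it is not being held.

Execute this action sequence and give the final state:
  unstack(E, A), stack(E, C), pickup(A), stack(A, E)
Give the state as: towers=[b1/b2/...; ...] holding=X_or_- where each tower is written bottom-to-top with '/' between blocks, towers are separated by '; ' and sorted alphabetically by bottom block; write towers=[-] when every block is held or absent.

towers=[B/C/E/A; D] holding=-

step 1 (unstack(E, A)): towers=[A; B/C; D] holding=E
step 2 (stack(E, C)): towers=[A; B/C/E; D] holding=-
step 3 (pickup(A)): towers=[B/C/E; D] holding=A
step 4 (stack(A, E)): towers=[B/C/E/A; D] holding=-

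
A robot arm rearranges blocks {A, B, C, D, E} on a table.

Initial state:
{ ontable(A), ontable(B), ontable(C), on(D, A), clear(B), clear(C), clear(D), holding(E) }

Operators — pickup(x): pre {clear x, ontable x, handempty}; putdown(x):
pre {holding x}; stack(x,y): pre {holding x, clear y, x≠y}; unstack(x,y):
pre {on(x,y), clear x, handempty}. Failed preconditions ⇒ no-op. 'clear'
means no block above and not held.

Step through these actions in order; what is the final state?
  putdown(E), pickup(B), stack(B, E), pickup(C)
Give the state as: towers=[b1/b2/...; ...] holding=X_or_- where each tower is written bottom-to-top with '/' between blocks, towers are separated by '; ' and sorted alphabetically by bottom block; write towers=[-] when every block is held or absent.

step 1 (putdown(E)): towers=[A/D; B; C; E] holding=-
step 2 (pickup(B)): towers=[A/D; C; E] holding=B
step 3 (stack(B, E)): towers=[A/D; C; E/B] holding=-
step 4 (pickup(C)): towers=[A/D; E/B] holding=C

towers=[A/D; E/B] holding=C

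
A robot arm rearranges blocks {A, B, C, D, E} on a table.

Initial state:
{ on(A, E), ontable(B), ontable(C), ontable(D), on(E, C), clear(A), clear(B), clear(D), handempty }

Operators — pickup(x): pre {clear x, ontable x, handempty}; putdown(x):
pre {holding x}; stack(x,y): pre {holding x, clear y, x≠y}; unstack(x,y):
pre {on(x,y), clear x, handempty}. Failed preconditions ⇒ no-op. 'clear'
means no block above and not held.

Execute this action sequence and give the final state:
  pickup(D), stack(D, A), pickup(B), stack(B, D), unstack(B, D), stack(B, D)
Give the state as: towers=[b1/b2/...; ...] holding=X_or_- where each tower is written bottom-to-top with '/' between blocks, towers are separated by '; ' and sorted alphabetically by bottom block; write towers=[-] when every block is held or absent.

step 1 (pickup(D)): towers=[B; C/E/A] holding=D
step 2 (stack(D, A)): towers=[B; C/E/A/D] holding=-
step 3 (pickup(B)): towers=[C/E/A/D] holding=B
step 4 (stack(B, D)): towers=[C/E/A/D/B] holding=-
step 5 (unstack(B, D)): towers=[C/E/A/D] holding=B
step 6 (stack(B, D)): towers=[C/E/A/D/B] holding=-

towers=[C/E/A/D/B] holding=-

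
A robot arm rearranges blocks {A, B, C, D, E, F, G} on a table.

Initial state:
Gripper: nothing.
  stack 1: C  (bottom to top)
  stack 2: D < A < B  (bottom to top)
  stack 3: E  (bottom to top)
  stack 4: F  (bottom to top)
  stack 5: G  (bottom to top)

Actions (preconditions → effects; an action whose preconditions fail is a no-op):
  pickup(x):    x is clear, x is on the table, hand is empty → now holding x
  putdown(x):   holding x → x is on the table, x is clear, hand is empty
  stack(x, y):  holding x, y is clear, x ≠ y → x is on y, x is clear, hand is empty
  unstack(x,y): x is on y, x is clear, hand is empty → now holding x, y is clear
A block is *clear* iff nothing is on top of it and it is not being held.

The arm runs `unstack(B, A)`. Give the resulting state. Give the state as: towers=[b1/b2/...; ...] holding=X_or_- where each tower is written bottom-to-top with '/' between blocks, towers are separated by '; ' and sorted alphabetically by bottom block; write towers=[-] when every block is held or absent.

before: towers=[C; D/A/B; E; F; G] holding=-
pre[unstack(B, A)]: on(B,A) ✓, clear(B) ✓, handempty ✓
all met → apply unstack(B, A)
after:  towers=[C; D/A; E; F; G] holding=B

towers=[C; D/A; E; F; G] holding=B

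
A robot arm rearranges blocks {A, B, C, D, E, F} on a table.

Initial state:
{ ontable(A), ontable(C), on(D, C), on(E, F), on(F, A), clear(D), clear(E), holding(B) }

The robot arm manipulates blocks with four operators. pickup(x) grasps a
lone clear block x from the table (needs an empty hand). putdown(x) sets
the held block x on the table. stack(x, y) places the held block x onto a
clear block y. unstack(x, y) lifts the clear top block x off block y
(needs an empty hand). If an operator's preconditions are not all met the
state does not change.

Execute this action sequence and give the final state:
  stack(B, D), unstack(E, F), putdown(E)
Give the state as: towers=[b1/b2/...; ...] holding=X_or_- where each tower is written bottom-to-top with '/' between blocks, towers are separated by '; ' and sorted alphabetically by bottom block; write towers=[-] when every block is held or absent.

towers=[A/F; C/D/B; E] holding=-

step 1 (stack(B, D)): towers=[A/F/E; C/D/B] holding=-
step 2 (unstack(E, F)): towers=[A/F; C/D/B] holding=E
step 3 (putdown(E)): towers=[A/F; C/D/B; E] holding=-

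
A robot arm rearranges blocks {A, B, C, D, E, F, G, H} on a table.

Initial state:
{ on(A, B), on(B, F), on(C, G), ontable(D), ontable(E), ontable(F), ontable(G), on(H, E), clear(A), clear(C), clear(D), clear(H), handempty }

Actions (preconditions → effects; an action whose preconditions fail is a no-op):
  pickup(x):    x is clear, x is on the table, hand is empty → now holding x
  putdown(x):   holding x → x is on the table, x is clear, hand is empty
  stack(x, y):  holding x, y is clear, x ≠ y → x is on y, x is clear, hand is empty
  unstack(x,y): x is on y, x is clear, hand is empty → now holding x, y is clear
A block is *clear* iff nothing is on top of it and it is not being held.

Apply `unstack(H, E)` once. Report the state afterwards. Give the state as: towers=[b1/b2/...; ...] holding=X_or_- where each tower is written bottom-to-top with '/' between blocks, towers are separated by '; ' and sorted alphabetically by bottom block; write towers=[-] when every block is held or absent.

towers=[D; E; F/B/A; G/C] holding=H

before: towers=[D; E/H; F/B/A; G/C] holding=-
pre[unstack(H, E)]: on(H,E) ok, clear(H) ok, handempty ok
all met → apply unstack(H, E)
after:  towers=[D; E; F/B/A; G/C] holding=H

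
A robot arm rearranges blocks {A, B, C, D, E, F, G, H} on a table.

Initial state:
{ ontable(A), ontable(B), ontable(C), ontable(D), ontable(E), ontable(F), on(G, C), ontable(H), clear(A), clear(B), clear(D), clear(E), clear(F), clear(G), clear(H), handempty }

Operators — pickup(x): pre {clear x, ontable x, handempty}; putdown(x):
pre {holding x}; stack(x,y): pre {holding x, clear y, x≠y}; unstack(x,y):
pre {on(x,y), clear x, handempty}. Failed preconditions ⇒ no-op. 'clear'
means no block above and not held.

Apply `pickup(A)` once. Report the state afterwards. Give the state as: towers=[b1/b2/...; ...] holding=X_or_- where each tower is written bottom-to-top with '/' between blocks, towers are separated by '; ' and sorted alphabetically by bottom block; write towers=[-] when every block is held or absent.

towers=[B; C/G; D; E; F; H] holding=A

before: towers=[A; B; C/G; D; E; F; H] holding=-
pre[pickup(A)]: clear(A) ✓, ontable(A) ✓, handempty ✓
all met → apply pickup(A)
after:  towers=[B; C/G; D; E; F; H] holding=A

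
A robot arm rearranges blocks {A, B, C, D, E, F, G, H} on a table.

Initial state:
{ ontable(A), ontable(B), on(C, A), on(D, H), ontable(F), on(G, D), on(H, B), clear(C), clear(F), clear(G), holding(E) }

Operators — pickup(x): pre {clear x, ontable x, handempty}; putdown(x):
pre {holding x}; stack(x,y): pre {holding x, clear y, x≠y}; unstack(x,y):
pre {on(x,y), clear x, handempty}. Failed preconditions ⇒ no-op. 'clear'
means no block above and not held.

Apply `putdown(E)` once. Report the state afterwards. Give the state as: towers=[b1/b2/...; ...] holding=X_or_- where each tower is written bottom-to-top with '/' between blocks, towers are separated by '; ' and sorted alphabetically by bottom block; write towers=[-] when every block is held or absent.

towers=[A/C; B/H/D/G; E; F] holding=-

before: towers=[A/C; B/H/D/G; F] holding=E
pre[putdown(E)]: holding(E) yes
all met → apply putdown(E)
after:  towers=[A/C; B/H/D/G; E; F] holding=-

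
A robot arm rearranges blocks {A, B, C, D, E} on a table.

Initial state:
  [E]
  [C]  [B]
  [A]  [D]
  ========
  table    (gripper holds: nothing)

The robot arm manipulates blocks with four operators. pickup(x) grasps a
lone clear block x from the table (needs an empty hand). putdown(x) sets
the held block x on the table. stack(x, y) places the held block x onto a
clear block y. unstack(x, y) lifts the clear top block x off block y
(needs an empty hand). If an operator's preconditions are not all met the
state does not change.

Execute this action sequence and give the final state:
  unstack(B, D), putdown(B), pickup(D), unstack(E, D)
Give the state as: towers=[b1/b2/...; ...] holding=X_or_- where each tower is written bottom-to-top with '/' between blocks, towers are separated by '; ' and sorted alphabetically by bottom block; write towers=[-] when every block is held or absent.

towers=[A/C/E; B] holding=D

step 1 (unstack(B, D)): towers=[A/C/E; D] holding=B
step 2 (putdown(B)): towers=[A/C/E; B; D] holding=-
step 3 (pickup(D)): towers=[A/C/E; B] holding=D
step 4 (unstack(E, D)) [no-op]: towers=[A/C/E; B] holding=D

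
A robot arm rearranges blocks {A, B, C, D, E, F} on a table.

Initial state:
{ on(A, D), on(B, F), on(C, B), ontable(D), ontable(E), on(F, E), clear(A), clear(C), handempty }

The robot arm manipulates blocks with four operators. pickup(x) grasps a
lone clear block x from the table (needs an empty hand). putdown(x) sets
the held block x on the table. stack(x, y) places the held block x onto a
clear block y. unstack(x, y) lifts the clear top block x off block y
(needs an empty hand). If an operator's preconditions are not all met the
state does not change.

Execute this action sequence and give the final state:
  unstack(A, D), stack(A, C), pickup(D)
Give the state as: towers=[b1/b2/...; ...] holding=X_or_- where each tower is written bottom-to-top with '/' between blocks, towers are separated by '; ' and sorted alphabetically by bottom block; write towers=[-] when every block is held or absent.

towers=[E/F/B/C/A] holding=D

step 1 (unstack(A, D)): towers=[D; E/F/B/C] holding=A
step 2 (stack(A, C)): towers=[D; E/F/B/C/A] holding=-
step 3 (pickup(D)): towers=[E/F/B/C/A] holding=D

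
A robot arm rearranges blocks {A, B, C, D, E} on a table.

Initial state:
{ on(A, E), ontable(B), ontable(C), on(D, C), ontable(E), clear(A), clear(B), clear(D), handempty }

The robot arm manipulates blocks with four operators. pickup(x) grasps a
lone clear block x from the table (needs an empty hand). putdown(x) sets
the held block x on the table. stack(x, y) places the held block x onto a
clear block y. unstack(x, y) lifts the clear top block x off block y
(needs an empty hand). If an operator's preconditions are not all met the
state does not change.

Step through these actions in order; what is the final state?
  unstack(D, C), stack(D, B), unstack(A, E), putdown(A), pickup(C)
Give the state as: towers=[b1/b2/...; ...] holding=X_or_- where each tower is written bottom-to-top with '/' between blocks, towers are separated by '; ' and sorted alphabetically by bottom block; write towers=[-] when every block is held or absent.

towers=[A; B/D; E] holding=C

step 1 (unstack(D, C)): towers=[B; C; E/A] holding=D
step 2 (stack(D, B)): towers=[B/D; C; E/A] holding=-
step 3 (unstack(A, E)): towers=[B/D; C; E] holding=A
step 4 (putdown(A)): towers=[A; B/D; C; E] holding=-
step 5 (pickup(C)): towers=[A; B/D; E] holding=C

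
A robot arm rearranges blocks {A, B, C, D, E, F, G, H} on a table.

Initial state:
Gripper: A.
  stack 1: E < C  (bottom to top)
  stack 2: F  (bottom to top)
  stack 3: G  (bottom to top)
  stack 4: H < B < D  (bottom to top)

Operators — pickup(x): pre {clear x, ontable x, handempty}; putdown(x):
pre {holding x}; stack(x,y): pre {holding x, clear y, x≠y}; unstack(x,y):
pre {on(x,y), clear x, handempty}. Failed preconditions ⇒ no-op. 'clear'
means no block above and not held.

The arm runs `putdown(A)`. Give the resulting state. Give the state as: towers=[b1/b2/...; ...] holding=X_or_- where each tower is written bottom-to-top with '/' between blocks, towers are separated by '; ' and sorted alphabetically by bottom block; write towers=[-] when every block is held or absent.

towers=[A; E/C; F; G; H/B/D] holding=-

before: towers=[E/C; F; G; H/B/D] holding=A
pre[putdown(A)]: holding(A) ✓
all met → apply putdown(A)
after:  towers=[A; E/C; F; G; H/B/D] holding=-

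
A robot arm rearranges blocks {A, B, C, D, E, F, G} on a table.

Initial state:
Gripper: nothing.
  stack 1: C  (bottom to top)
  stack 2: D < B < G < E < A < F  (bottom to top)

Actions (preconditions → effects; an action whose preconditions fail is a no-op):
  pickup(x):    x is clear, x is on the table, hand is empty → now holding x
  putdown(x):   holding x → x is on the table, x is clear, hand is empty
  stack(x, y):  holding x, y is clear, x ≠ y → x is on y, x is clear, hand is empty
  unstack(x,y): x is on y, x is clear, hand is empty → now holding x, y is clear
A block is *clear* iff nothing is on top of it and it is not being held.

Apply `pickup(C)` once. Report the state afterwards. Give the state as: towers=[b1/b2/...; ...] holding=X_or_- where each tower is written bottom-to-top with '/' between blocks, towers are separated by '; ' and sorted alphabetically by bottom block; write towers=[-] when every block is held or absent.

towers=[D/B/G/E/A/F] holding=C

before: towers=[C; D/B/G/E/A/F] holding=-
pre[pickup(C)]: clear(C) ✓, ontable(C) ✓, handempty ✓
all met → apply pickup(C)
after:  towers=[D/B/G/E/A/F] holding=C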